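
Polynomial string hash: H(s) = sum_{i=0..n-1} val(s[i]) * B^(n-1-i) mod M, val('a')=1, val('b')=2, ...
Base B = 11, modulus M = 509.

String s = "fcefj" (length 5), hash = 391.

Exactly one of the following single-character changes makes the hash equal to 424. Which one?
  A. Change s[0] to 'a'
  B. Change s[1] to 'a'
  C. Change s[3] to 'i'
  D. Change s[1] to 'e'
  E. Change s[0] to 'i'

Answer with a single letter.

Option A: s[0]='f'->'a', delta=(1-6)*11^4 mod 509 = 91, hash=391+91 mod 509 = 482
Option B: s[1]='c'->'a', delta=(1-3)*11^3 mod 509 = 392, hash=391+392 mod 509 = 274
Option C: s[3]='f'->'i', delta=(9-6)*11^1 mod 509 = 33, hash=391+33 mod 509 = 424 <-- target
Option D: s[1]='c'->'e', delta=(5-3)*11^3 mod 509 = 117, hash=391+117 mod 509 = 508
Option E: s[0]='f'->'i', delta=(9-6)*11^4 mod 509 = 149, hash=391+149 mod 509 = 31

Answer: C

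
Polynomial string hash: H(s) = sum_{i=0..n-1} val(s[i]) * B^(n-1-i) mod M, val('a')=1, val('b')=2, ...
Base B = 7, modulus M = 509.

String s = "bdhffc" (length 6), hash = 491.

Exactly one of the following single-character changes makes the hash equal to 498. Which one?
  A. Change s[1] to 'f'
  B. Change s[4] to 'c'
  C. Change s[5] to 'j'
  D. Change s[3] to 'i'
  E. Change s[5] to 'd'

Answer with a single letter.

Option A: s[1]='d'->'f', delta=(6-4)*7^4 mod 509 = 221, hash=491+221 mod 509 = 203
Option B: s[4]='f'->'c', delta=(3-6)*7^1 mod 509 = 488, hash=491+488 mod 509 = 470
Option C: s[5]='c'->'j', delta=(10-3)*7^0 mod 509 = 7, hash=491+7 mod 509 = 498 <-- target
Option D: s[3]='f'->'i', delta=(9-6)*7^2 mod 509 = 147, hash=491+147 mod 509 = 129
Option E: s[5]='c'->'d', delta=(4-3)*7^0 mod 509 = 1, hash=491+1 mod 509 = 492

Answer: C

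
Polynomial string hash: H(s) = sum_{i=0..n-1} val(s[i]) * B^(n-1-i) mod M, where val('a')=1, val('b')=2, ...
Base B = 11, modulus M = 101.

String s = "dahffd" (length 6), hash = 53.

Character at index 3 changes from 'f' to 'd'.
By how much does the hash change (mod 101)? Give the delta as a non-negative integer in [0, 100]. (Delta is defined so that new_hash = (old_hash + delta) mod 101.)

Answer: 61

Derivation:
Delta formula: (val(new) - val(old)) * B^(n-1-k) mod M
  val('d') - val('f') = 4 - 6 = -2
  B^(n-1-k) = 11^2 mod 101 = 20
  Delta = -2 * 20 mod 101 = 61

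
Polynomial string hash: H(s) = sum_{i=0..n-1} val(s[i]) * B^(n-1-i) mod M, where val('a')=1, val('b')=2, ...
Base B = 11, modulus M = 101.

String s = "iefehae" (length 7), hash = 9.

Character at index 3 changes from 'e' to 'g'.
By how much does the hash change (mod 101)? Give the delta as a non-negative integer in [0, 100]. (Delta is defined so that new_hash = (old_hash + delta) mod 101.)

Delta formula: (val(new) - val(old)) * B^(n-1-k) mod M
  val('g') - val('e') = 7 - 5 = 2
  B^(n-1-k) = 11^3 mod 101 = 18
  Delta = 2 * 18 mod 101 = 36

Answer: 36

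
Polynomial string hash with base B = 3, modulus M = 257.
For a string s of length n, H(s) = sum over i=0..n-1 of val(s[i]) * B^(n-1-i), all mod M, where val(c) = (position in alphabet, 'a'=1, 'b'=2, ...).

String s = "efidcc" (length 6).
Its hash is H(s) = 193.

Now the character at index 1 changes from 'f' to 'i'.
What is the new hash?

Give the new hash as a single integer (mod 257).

Answer: 179

Derivation:
val('f') = 6, val('i') = 9
Position k = 1, exponent = n-1-k = 4
B^4 mod M = 3^4 mod 257 = 81
Delta = (9 - 6) * 81 mod 257 = 243
New hash = (193 + 243) mod 257 = 179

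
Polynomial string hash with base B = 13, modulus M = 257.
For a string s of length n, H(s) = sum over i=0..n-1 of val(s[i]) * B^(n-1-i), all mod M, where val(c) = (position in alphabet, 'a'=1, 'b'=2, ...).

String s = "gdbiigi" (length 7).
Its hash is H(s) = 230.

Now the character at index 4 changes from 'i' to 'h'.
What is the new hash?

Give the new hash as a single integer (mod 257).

Answer: 61

Derivation:
val('i') = 9, val('h') = 8
Position k = 4, exponent = n-1-k = 2
B^2 mod M = 13^2 mod 257 = 169
Delta = (8 - 9) * 169 mod 257 = 88
New hash = (230 + 88) mod 257 = 61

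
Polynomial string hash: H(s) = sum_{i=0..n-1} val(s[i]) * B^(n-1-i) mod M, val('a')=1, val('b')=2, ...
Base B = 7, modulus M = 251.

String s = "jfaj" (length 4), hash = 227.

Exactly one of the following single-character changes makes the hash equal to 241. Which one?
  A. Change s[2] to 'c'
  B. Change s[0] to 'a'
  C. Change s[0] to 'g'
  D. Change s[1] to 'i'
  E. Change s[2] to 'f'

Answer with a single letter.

Option A: s[2]='a'->'c', delta=(3-1)*7^1 mod 251 = 14, hash=227+14 mod 251 = 241 <-- target
Option B: s[0]='j'->'a', delta=(1-10)*7^3 mod 251 = 176, hash=227+176 mod 251 = 152
Option C: s[0]='j'->'g', delta=(7-10)*7^3 mod 251 = 226, hash=227+226 mod 251 = 202
Option D: s[1]='f'->'i', delta=(9-6)*7^2 mod 251 = 147, hash=227+147 mod 251 = 123
Option E: s[2]='a'->'f', delta=(6-1)*7^1 mod 251 = 35, hash=227+35 mod 251 = 11

Answer: A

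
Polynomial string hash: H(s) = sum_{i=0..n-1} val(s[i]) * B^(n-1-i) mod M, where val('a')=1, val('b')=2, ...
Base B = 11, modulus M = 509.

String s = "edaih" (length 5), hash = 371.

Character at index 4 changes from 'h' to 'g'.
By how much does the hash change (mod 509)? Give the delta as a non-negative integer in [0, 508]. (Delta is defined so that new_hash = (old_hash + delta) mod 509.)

Answer: 508

Derivation:
Delta formula: (val(new) - val(old)) * B^(n-1-k) mod M
  val('g') - val('h') = 7 - 8 = -1
  B^(n-1-k) = 11^0 mod 509 = 1
  Delta = -1 * 1 mod 509 = 508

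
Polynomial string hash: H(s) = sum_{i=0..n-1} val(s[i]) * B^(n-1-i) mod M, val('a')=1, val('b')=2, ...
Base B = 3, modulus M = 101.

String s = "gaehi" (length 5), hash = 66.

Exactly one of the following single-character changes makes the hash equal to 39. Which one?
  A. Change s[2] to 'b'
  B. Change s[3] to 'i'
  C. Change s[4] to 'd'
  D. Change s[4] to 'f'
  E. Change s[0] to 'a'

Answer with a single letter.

Answer: A

Derivation:
Option A: s[2]='e'->'b', delta=(2-5)*3^2 mod 101 = 74, hash=66+74 mod 101 = 39 <-- target
Option B: s[3]='h'->'i', delta=(9-8)*3^1 mod 101 = 3, hash=66+3 mod 101 = 69
Option C: s[4]='i'->'d', delta=(4-9)*3^0 mod 101 = 96, hash=66+96 mod 101 = 61
Option D: s[4]='i'->'f', delta=(6-9)*3^0 mod 101 = 98, hash=66+98 mod 101 = 63
Option E: s[0]='g'->'a', delta=(1-7)*3^4 mod 101 = 19, hash=66+19 mod 101 = 85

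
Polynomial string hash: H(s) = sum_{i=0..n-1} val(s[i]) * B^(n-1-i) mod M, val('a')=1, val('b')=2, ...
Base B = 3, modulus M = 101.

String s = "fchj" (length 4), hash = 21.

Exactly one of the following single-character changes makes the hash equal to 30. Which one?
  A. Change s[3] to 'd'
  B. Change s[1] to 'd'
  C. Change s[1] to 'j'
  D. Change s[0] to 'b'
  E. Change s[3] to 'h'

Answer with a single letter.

Option A: s[3]='j'->'d', delta=(4-10)*3^0 mod 101 = 95, hash=21+95 mod 101 = 15
Option B: s[1]='c'->'d', delta=(4-3)*3^2 mod 101 = 9, hash=21+9 mod 101 = 30 <-- target
Option C: s[1]='c'->'j', delta=(10-3)*3^2 mod 101 = 63, hash=21+63 mod 101 = 84
Option D: s[0]='f'->'b', delta=(2-6)*3^3 mod 101 = 94, hash=21+94 mod 101 = 14
Option E: s[3]='j'->'h', delta=(8-10)*3^0 mod 101 = 99, hash=21+99 mod 101 = 19

Answer: B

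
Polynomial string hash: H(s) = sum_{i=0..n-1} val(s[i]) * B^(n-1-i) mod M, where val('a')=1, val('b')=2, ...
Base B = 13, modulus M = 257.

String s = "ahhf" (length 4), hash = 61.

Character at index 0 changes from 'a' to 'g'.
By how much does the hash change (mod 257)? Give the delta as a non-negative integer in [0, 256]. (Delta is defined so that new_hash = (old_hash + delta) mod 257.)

Delta formula: (val(new) - val(old)) * B^(n-1-k) mod M
  val('g') - val('a') = 7 - 1 = 6
  B^(n-1-k) = 13^3 mod 257 = 141
  Delta = 6 * 141 mod 257 = 75

Answer: 75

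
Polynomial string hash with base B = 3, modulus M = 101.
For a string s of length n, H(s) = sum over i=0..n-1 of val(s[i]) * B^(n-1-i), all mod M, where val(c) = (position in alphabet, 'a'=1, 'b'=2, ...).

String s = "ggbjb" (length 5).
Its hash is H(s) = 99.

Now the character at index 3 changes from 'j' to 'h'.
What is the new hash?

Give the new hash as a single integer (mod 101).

Answer: 93

Derivation:
val('j') = 10, val('h') = 8
Position k = 3, exponent = n-1-k = 1
B^1 mod M = 3^1 mod 101 = 3
Delta = (8 - 10) * 3 mod 101 = 95
New hash = (99 + 95) mod 101 = 93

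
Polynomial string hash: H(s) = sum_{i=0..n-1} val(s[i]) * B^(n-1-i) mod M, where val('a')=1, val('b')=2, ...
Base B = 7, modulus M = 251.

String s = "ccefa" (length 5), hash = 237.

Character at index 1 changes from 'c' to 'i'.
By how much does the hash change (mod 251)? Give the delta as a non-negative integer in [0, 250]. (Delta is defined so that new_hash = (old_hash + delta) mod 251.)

Answer: 50

Derivation:
Delta formula: (val(new) - val(old)) * B^(n-1-k) mod M
  val('i') - val('c') = 9 - 3 = 6
  B^(n-1-k) = 7^3 mod 251 = 92
  Delta = 6 * 92 mod 251 = 50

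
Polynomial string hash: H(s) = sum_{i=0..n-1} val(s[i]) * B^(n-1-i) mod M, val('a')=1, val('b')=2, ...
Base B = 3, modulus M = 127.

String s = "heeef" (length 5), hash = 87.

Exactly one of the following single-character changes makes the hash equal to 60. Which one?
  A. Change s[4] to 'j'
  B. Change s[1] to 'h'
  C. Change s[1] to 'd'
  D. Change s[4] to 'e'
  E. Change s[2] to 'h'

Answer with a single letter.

Answer: C

Derivation:
Option A: s[4]='f'->'j', delta=(10-6)*3^0 mod 127 = 4, hash=87+4 mod 127 = 91
Option B: s[1]='e'->'h', delta=(8-5)*3^3 mod 127 = 81, hash=87+81 mod 127 = 41
Option C: s[1]='e'->'d', delta=(4-5)*3^3 mod 127 = 100, hash=87+100 mod 127 = 60 <-- target
Option D: s[4]='f'->'e', delta=(5-6)*3^0 mod 127 = 126, hash=87+126 mod 127 = 86
Option E: s[2]='e'->'h', delta=(8-5)*3^2 mod 127 = 27, hash=87+27 mod 127 = 114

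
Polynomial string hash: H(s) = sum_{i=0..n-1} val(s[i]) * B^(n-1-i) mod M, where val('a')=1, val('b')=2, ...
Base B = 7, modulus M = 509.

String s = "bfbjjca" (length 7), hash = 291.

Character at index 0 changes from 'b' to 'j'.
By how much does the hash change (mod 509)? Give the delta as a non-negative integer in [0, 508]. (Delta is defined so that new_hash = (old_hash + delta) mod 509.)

Delta formula: (val(new) - val(old)) * B^(n-1-k) mod M
  val('j') - val('b') = 10 - 2 = 8
  B^(n-1-k) = 7^6 mod 509 = 70
  Delta = 8 * 70 mod 509 = 51

Answer: 51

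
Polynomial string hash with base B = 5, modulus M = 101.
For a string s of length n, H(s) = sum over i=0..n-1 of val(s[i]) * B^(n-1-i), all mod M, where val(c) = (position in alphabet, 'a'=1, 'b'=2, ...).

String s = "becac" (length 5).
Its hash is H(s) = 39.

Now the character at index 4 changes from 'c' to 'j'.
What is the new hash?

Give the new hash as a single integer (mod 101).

Answer: 46

Derivation:
val('c') = 3, val('j') = 10
Position k = 4, exponent = n-1-k = 0
B^0 mod M = 5^0 mod 101 = 1
Delta = (10 - 3) * 1 mod 101 = 7
New hash = (39 + 7) mod 101 = 46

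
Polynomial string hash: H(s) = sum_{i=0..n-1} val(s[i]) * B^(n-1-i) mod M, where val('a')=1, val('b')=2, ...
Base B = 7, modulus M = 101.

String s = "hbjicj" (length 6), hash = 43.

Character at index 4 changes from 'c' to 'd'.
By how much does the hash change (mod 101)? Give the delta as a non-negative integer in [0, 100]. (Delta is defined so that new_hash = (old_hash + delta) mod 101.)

Answer: 7

Derivation:
Delta formula: (val(new) - val(old)) * B^(n-1-k) mod M
  val('d') - val('c') = 4 - 3 = 1
  B^(n-1-k) = 7^1 mod 101 = 7
  Delta = 1 * 7 mod 101 = 7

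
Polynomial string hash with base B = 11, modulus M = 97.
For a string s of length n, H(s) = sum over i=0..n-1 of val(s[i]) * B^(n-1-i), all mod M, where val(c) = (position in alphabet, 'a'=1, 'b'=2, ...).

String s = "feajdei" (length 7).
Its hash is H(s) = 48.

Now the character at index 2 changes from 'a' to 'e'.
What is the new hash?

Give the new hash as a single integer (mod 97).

Answer: 24

Derivation:
val('a') = 1, val('e') = 5
Position k = 2, exponent = n-1-k = 4
B^4 mod M = 11^4 mod 97 = 91
Delta = (5 - 1) * 91 mod 97 = 73
New hash = (48 + 73) mod 97 = 24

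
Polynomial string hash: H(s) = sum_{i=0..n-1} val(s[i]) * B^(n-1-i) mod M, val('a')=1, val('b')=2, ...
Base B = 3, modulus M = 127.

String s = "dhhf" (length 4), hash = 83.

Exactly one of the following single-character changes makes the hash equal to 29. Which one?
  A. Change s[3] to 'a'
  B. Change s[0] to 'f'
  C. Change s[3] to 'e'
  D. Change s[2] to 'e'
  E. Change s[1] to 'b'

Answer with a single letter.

Answer: E

Derivation:
Option A: s[3]='f'->'a', delta=(1-6)*3^0 mod 127 = 122, hash=83+122 mod 127 = 78
Option B: s[0]='d'->'f', delta=(6-4)*3^3 mod 127 = 54, hash=83+54 mod 127 = 10
Option C: s[3]='f'->'e', delta=(5-6)*3^0 mod 127 = 126, hash=83+126 mod 127 = 82
Option D: s[2]='h'->'e', delta=(5-8)*3^1 mod 127 = 118, hash=83+118 mod 127 = 74
Option E: s[1]='h'->'b', delta=(2-8)*3^2 mod 127 = 73, hash=83+73 mod 127 = 29 <-- target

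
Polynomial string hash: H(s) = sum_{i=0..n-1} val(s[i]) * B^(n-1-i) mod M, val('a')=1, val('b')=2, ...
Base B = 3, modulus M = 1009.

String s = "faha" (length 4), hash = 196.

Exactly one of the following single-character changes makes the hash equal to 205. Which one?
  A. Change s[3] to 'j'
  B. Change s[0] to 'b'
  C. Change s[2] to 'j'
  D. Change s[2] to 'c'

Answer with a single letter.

Option A: s[3]='a'->'j', delta=(10-1)*3^0 mod 1009 = 9, hash=196+9 mod 1009 = 205 <-- target
Option B: s[0]='f'->'b', delta=(2-6)*3^3 mod 1009 = 901, hash=196+901 mod 1009 = 88
Option C: s[2]='h'->'j', delta=(10-8)*3^1 mod 1009 = 6, hash=196+6 mod 1009 = 202
Option D: s[2]='h'->'c', delta=(3-8)*3^1 mod 1009 = 994, hash=196+994 mod 1009 = 181

Answer: A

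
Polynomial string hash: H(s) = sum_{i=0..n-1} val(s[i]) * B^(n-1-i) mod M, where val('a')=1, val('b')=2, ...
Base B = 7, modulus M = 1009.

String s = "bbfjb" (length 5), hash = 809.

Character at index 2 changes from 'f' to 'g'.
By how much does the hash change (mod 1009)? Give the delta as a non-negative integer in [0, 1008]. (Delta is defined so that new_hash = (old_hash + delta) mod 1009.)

Delta formula: (val(new) - val(old)) * B^(n-1-k) mod M
  val('g') - val('f') = 7 - 6 = 1
  B^(n-1-k) = 7^2 mod 1009 = 49
  Delta = 1 * 49 mod 1009 = 49

Answer: 49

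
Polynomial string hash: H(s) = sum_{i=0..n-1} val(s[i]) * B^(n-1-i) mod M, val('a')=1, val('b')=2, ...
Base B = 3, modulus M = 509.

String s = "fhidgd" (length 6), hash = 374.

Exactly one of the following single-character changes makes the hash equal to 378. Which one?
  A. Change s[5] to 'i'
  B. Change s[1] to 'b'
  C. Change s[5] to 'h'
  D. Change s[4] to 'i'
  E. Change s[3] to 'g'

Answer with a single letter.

Option A: s[5]='d'->'i', delta=(9-4)*3^0 mod 509 = 5, hash=374+5 mod 509 = 379
Option B: s[1]='h'->'b', delta=(2-8)*3^4 mod 509 = 23, hash=374+23 mod 509 = 397
Option C: s[5]='d'->'h', delta=(8-4)*3^0 mod 509 = 4, hash=374+4 mod 509 = 378 <-- target
Option D: s[4]='g'->'i', delta=(9-7)*3^1 mod 509 = 6, hash=374+6 mod 509 = 380
Option E: s[3]='d'->'g', delta=(7-4)*3^2 mod 509 = 27, hash=374+27 mod 509 = 401

Answer: C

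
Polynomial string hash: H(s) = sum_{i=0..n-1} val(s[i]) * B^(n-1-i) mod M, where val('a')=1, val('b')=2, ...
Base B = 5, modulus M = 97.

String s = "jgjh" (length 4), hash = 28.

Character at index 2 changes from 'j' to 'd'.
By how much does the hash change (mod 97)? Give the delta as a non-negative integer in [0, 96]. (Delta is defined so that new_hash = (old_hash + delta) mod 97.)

Answer: 67

Derivation:
Delta formula: (val(new) - val(old)) * B^(n-1-k) mod M
  val('d') - val('j') = 4 - 10 = -6
  B^(n-1-k) = 5^1 mod 97 = 5
  Delta = -6 * 5 mod 97 = 67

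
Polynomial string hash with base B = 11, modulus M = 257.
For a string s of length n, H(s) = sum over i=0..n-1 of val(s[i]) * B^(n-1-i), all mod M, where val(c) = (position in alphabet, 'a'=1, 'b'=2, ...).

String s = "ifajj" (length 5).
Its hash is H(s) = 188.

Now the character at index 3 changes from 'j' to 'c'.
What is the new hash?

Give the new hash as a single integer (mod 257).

val('j') = 10, val('c') = 3
Position k = 3, exponent = n-1-k = 1
B^1 mod M = 11^1 mod 257 = 11
Delta = (3 - 10) * 11 mod 257 = 180
New hash = (188 + 180) mod 257 = 111

Answer: 111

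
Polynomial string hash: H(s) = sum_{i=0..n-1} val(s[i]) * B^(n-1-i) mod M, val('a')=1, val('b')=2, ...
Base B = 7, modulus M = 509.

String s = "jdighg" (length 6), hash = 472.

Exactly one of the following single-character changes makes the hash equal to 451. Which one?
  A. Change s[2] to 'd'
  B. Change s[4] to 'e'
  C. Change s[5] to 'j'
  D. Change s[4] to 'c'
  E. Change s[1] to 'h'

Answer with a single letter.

Answer: B

Derivation:
Option A: s[2]='i'->'d', delta=(4-9)*7^3 mod 509 = 321, hash=472+321 mod 509 = 284
Option B: s[4]='h'->'e', delta=(5-8)*7^1 mod 509 = 488, hash=472+488 mod 509 = 451 <-- target
Option C: s[5]='g'->'j', delta=(10-7)*7^0 mod 509 = 3, hash=472+3 mod 509 = 475
Option D: s[4]='h'->'c', delta=(3-8)*7^1 mod 509 = 474, hash=472+474 mod 509 = 437
Option E: s[1]='d'->'h', delta=(8-4)*7^4 mod 509 = 442, hash=472+442 mod 509 = 405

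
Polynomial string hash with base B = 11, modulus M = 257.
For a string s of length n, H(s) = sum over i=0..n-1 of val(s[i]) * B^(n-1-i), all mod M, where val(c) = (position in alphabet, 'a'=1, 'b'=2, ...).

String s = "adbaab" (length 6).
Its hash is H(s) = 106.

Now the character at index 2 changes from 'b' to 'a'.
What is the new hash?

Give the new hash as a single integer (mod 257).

val('b') = 2, val('a') = 1
Position k = 2, exponent = n-1-k = 3
B^3 mod M = 11^3 mod 257 = 46
Delta = (1 - 2) * 46 mod 257 = 211
New hash = (106 + 211) mod 257 = 60

Answer: 60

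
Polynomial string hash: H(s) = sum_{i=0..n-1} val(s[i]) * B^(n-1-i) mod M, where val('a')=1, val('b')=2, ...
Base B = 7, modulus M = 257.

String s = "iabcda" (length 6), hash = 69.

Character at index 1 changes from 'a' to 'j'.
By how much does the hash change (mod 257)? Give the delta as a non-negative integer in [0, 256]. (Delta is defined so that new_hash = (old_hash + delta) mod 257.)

Answer: 21

Derivation:
Delta formula: (val(new) - val(old)) * B^(n-1-k) mod M
  val('j') - val('a') = 10 - 1 = 9
  B^(n-1-k) = 7^4 mod 257 = 88
  Delta = 9 * 88 mod 257 = 21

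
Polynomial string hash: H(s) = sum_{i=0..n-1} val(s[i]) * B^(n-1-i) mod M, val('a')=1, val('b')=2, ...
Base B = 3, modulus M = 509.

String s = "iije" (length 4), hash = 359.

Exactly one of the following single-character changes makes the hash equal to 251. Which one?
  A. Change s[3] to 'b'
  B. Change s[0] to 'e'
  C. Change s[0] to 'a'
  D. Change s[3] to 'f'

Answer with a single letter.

Answer: B

Derivation:
Option A: s[3]='e'->'b', delta=(2-5)*3^0 mod 509 = 506, hash=359+506 mod 509 = 356
Option B: s[0]='i'->'e', delta=(5-9)*3^3 mod 509 = 401, hash=359+401 mod 509 = 251 <-- target
Option C: s[0]='i'->'a', delta=(1-9)*3^3 mod 509 = 293, hash=359+293 mod 509 = 143
Option D: s[3]='e'->'f', delta=(6-5)*3^0 mod 509 = 1, hash=359+1 mod 509 = 360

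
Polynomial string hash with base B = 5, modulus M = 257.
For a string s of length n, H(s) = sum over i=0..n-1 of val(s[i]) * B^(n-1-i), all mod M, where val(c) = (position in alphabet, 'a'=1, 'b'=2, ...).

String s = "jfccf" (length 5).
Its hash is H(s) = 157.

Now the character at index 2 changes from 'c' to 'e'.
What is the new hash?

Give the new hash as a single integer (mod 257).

Answer: 207

Derivation:
val('c') = 3, val('e') = 5
Position k = 2, exponent = n-1-k = 2
B^2 mod M = 5^2 mod 257 = 25
Delta = (5 - 3) * 25 mod 257 = 50
New hash = (157 + 50) mod 257 = 207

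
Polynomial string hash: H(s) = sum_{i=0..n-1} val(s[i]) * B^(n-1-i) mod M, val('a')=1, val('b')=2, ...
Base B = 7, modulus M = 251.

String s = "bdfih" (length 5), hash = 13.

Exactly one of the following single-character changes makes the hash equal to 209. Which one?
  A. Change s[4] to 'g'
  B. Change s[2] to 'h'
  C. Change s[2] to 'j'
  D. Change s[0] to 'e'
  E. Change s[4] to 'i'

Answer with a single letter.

Option A: s[4]='h'->'g', delta=(7-8)*7^0 mod 251 = 250, hash=13+250 mod 251 = 12
Option B: s[2]='f'->'h', delta=(8-6)*7^2 mod 251 = 98, hash=13+98 mod 251 = 111
Option C: s[2]='f'->'j', delta=(10-6)*7^2 mod 251 = 196, hash=13+196 mod 251 = 209 <-- target
Option D: s[0]='b'->'e', delta=(5-2)*7^4 mod 251 = 175, hash=13+175 mod 251 = 188
Option E: s[4]='h'->'i', delta=(9-8)*7^0 mod 251 = 1, hash=13+1 mod 251 = 14

Answer: C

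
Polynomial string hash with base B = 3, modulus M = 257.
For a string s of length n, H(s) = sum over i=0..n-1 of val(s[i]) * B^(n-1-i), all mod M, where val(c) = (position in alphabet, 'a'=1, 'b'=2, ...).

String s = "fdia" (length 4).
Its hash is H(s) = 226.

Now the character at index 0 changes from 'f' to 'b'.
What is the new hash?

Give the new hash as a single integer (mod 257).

Answer: 118

Derivation:
val('f') = 6, val('b') = 2
Position k = 0, exponent = n-1-k = 3
B^3 mod M = 3^3 mod 257 = 27
Delta = (2 - 6) * 27 mod 257 = 149
New hash = (226 + 149) mod 257 = 118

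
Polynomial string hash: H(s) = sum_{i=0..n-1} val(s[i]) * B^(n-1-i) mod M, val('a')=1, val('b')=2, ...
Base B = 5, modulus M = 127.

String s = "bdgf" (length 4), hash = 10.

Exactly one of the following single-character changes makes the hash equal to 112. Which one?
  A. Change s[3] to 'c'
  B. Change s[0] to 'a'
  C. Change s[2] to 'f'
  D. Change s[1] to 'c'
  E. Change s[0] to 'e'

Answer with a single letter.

Option A: s[3]='f'->'c', delta=(3-6)*5^0 mod 127 = 124, hash=10+124 mod 127 = 7
Option B: s[0]='b'->'a', delta=(1-2)*5^3 mod 127 = 2, hash=10+2 mod 127 = 12
Option C: s[2]='g'->'f', delta=(6-7)*5^1 mod 127 = 122, hash=10+122 mod 127 = 5
Option D: s[1]='d'->'c', delta=(3-4)*5^2 mod 127 = 102, hash=10+102 mod 127 = 112 <-- target
Option E: s[0]='b'->'e', delta=(5-2)*5^3 mod 127 = 121, hash=10+121 mod 127 = 4

Answer: D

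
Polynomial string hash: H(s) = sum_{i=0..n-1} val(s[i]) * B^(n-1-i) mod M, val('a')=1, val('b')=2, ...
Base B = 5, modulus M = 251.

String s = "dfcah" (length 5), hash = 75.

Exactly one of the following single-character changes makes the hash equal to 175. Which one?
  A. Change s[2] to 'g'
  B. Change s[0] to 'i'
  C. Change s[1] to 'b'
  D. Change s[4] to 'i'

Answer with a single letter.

Answer: A

Derivation:
Option A: s[2]='c'->'g', delta=(7-3)*5^2 mod 251 = 100, hash=75+100 mod 251 = 175 <-- target
Option B: s[0]='d'->'i', delta=(9-4)*5^4 mod 251 = 113, hash=75+113 mod 251 = 188
Option C: s[1]='f'->'b', delta=(2-6)*5^3 mod 251 = 2, hash=75+2 mod 251 = 77
Option D: s[4]='h'->'i', delta=(9-8)*5^0 mod 251 = 1, hash=75+1 mod 251 = 76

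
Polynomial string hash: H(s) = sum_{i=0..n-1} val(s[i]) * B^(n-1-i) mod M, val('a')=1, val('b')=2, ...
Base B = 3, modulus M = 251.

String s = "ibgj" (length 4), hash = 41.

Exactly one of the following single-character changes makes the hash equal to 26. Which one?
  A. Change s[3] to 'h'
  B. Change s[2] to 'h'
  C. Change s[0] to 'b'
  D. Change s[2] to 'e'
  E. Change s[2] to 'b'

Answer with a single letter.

Answer: E

Derivation:
Option A: s[3]='j'->'h', delta=(8-10)*3^0 mod 251 = 249, hash=41+249 mod 251 = 39
Option B: s[2]='g'->'h', delta=(8-7)*3^1 mod 251 = 3, hash=41+3 mod 251 = 44
Option C: s[0]='i'->'b', delta=(2-9)*3^3 mod 251 = 62, hash=41+62 mod 251 = 103
Option D: s[2]='g'->'e', delta=(5-7)*3^1 mod 251 = 245, hash=41+245 mod 251 = 35
Option E: s[2]='g'->'b', delta=(2-7)*3^1 mod 251 = 236, hash=41+236 mod 251 = 26 <-- target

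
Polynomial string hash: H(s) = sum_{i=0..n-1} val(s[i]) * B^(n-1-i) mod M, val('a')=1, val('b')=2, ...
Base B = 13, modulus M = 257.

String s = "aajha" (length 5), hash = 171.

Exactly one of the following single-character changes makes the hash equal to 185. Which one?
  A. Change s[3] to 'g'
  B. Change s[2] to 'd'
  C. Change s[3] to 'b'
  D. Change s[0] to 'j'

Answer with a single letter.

Option A: s[3]='h'->'g', delta=(7-8)*13^1 mod 257 = 244, hash=171+244 mod 257 = 158
Option B: s[2]='j'->'d', delta=(4-10)*13^2 mod 257 = 14, hash=171+14 mod 257 = 185 <-- target
Option C: s[3]='h'->'b', delta=(2-8)*13^1 mod 257 = 179, hash=171+179 mod 257 = 93
Option D: s[0]='a'->'j', delta=(10-1)*13^4 mod 257 = 49, hash=171+49 mod 257 = 220

Answer: B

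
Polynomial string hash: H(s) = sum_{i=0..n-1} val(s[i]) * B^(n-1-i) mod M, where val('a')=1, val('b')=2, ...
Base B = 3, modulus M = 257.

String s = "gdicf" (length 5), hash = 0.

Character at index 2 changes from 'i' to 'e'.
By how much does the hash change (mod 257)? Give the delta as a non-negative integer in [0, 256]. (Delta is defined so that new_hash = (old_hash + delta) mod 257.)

Answer: 221

Derivation:
Delta formula: (val(new) - val(old)) * B^(n-1-k) mod M
  val('e') - val('i') = 5 - 9 = -4
  B^(n-1-k) = 3^2 mod 257 = 9
  Delta = -4 * 9 mod 257 = 221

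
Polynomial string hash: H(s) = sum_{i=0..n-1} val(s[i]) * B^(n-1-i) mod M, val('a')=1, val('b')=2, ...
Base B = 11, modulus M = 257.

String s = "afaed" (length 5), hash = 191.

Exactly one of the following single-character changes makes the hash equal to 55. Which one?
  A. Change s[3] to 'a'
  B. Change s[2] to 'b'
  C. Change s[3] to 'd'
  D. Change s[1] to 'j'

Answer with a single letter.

Answer: B

Derivation:
Option A: s[3]='e'->'a', delta=(1-5)*11^1 mod 257 = 213, hash=191+213 mod 257 = 147
Option B: s[2]='a'->'b', delta=(2-1)*11^2 mod 257 = 121, hash=191+121 mod 257 = 55 <-- target
Option C: s[3]='e'->'d', delta=(4-5)*11^1 mod 257 = 246, hash=191+246 mod 257 = 180
Option D: s[1]='f'->'j', delta=(10-6)*11^3 mod 257 = 184, hash=191+184 mod 257 = 118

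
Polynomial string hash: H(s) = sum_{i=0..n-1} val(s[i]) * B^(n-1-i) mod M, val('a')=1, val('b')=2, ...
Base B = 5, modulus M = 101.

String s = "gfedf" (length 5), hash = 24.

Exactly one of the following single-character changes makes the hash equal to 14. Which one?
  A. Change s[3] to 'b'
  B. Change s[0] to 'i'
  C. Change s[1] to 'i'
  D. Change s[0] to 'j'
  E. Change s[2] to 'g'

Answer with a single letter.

Option A: s[3]='d'->'b', delta=(2-4)*5^1 mod 101 = 91, hash=24+91 mod 101 = 14 <-- target
Option B: s[0]='g'->'i', delta=(9-7)*5^4 mod 101 = 38, hash=24+38 mod 101 = 62
Option C: s[1]='f'->'i', delta=(9-6)*5^3 mod 101 = 72, hash=24+72 mod 101 = 96
Option D: s[0]='g'->'j', delta=(10-7)*5^4 mod 101 = 57, hash=24+57 mod 101 = 81
Option E: s[2]='e'->'g', delta=(7-5)*5^2 mod 101 = 50, hash=24+50 mod 101 = 74

Answer: A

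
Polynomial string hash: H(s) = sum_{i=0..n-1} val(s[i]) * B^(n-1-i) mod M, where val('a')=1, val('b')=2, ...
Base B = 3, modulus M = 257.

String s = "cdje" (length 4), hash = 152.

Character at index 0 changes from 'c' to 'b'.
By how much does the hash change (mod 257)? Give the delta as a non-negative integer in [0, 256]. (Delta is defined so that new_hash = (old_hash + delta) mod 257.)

Delta formula: (val(new) - val(old)) * B^(n-1-k) mod M
  val('b') - val('c') = 2 - 3 = -1
  B^(n-1-k) = 3^3 mod 257 = 27
  Delta = -1 * 27 mod 257 = 230

Answer: 230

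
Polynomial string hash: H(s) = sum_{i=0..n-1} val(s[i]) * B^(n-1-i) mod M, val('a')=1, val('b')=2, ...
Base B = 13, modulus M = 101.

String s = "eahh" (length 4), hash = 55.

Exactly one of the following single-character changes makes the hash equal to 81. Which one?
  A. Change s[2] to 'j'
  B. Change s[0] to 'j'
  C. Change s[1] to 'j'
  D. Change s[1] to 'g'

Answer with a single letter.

Answer: A

Derivation:
Option A: s[2]='h'->'j', delta=(10-8)*13^1 mod 101 = 26, hash=55+26 mod 101 = 81 <-- target
Option B: s[0]='e'->'j', delta=(10-5)*13^3 mod 101 = 77, hash=55+77 mod 101 = 31
Option C: s[1]='a'->'j', delta=(10-1)*13^2 mod 101 = 6, hash=55+6 mod 101 = 61
Option D: s[1]='a'->'g', delta=(7-1)*13^2 mod 101 = 4, hash=55+4 mod 101 = 59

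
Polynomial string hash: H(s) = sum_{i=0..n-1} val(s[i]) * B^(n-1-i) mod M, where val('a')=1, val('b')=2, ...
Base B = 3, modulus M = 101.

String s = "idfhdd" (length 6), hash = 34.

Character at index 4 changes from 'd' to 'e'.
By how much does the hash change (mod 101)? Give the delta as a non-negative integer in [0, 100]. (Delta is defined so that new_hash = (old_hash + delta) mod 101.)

Answer: 3

Derivation:
Delta formula: (val(new) - val(old)) * B^(n-1-k) mod M
  val('e') - val('d') = 5 - 4 = 1
  B^(n-1-k) = 3^1 mod 101 = 3
  Delta = 1 * 3 mod 101 = 3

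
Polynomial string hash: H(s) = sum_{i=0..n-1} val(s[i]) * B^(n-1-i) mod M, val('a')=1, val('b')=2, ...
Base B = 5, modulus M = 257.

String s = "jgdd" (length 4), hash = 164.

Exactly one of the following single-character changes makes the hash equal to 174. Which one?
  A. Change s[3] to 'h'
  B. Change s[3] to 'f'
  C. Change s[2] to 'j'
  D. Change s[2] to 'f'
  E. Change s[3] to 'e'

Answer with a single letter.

Answer: D

Derivation:
Option A: s[3]='d'->'h', delta=(8-4)*5^0 mod 257 = 4, hash=164+4 mod 257 = 168
Option B: s[3]='d'->'f', delta=(6-4)*5^0 mod 257 = 2, hash=164+2 mod 257 = 166
Option C: s[2]='d'->'j', delta=(10-4)*5^1 mod 257 = 30, hash=164+30 mod 257 = 194
Option D: s[2]='d'->'f', delta=(6-4)*5^1 mod 257 = 10, hash=164+10 mod 257 = 174 <-- target
Option E: s[3]='d'->'e', delta=(5-4)*5^0 mod 257 = 1, hash=164+1 mod 257 = 165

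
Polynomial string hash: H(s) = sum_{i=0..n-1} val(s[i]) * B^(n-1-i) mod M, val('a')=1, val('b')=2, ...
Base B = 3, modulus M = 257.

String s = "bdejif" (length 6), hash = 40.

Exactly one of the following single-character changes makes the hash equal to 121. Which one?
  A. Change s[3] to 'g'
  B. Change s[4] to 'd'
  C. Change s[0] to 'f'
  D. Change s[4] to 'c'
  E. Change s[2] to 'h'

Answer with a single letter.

Answer: E

Derivation:
Option A: s[3]='j'->'g', delta=(7-10)*3^2 mod 257 = 230, hash=40+230 mod 257 = 13
Option B: s[4]='i'->'d', delta=(4-9)*3^1 mod 257 = 242, hash=40+242 mod 257 = 25
Option C: s[0]='b'->'f', delta=(6-2)*3^5 mod 257 = 201, hash=40+201 mod 257 = 241
Option D: s[4]='i'->'c', delta=(3-9)*3^1 mod 257 = 239, hash=40+239 mod 257 = 22
Option E: s[2]='e'->'h', delta=(8-5)*3^3 mod 257 = 81, hash=40+81 mod 257 = 121 <-- target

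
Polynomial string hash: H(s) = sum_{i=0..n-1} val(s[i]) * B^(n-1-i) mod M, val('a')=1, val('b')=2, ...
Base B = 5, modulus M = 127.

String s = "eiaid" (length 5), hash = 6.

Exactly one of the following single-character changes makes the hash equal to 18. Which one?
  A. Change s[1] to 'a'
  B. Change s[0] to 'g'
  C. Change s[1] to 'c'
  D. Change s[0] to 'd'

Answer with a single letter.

Option A: s[1]='i'->'a', delta=(1-9)*5^3 mod 127 = 16, hash=6+16 mod 127 = 22
Option B: s[0]='e'->'g', delta=(7-5)*5^4 mod 127 = 107, hash=6+107 mod 127 = 113
Option C: s[1]='i'->'c', delta=(3-9)*5^3 mod 127 = 12, hash=6+12 mod 127 = 18 <-- target
Option D: s[0]='e'->'d', delta=(4-5)*5^4 mod 127 = 10, hash=6+10 mod 127 = 16

Answer: C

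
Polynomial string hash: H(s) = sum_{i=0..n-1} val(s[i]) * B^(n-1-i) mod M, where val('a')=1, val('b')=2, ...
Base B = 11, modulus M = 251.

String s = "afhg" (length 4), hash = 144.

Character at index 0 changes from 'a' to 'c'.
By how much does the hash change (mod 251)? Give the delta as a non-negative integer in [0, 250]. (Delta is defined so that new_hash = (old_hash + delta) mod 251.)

Answer: 152

Derivation:
Delta formula: (val(new) - val(old)) * B^(n-1-k) mod M
  val('c') - val('a') = 3 - 1 = 2
  B^(n-1-k) = 11^3 mod 251 = 76
  Delta = 2 * 76 mod 251 = 152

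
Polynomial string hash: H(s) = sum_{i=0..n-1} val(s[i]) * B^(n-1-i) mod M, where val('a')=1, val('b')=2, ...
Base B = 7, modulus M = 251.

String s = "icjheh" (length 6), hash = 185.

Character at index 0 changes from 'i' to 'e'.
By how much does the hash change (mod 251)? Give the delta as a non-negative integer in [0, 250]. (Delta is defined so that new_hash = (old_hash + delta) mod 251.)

Answer: 40

Derivation:
Delta formula: (val(new) - val(old)) * B^(n-1-k) mod M
  val('e') - val('i') = 5 - 9 = -4
  B^(n-1-k) = 7^5 mod 251 = 241
  Delta = -4 * 241 mod 251 = 40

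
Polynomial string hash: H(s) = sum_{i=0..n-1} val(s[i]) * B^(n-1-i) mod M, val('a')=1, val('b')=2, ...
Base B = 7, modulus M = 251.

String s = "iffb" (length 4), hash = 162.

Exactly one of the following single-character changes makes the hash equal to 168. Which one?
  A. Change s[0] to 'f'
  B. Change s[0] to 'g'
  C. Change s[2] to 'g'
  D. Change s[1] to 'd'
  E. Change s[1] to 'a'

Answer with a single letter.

Option A: s[0]='i'->'f', delta=(6-9)*7^3 mod 251 = 226, hash=162+226 mod 251 = 137
Option B: s[0]='i'->'g', delta=(7-9)*7^3 mod 251 = 67, hash=162+67 mod 251 = 229
Option C: s[2]='f'->'g', delta=(7-6)*7^1 mod 251 = 7, hash=162+7 mod 251 = 169
Option D: s[1]='f'->'d', delta=(4-6)*7^2 mod 251 = 153, hash=162+153 mod 251 = 64
Option E: s[1]='f'->'a', delta=(1-6)*7^2 mod 251 = 6, hash=162+6 mod 251 = 168 <-- target

Answer: E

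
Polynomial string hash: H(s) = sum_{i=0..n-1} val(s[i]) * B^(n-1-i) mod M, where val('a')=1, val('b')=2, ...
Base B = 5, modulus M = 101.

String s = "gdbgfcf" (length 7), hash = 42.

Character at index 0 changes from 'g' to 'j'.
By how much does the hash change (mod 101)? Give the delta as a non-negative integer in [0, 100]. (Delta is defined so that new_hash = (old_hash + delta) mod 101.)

Delta formula: (val(new) - val(old)) * B^(n-1-k) mod M
  val('j') - val('g') = 10 - 7 = 3
  B^(n-1-k) = 5^6 mod 101 = 71
  Delta = 3 * 71 mod 101 = 11

Answer: 11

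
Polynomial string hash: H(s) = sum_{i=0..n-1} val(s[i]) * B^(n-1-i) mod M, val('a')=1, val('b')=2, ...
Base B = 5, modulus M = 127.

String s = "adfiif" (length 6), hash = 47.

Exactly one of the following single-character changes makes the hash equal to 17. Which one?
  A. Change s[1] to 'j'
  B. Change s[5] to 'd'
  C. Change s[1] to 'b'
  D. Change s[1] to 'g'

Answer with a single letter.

Option A: s[1]='d'->'j', delta=(10-4)*5^4 mod 127 = 67, hash=47+67 mod 127 = 114
Option B: s[5]='f'->'d', delta=(4-6)*5^0 mod 127 = 125, hash=47+125 mod 127 = 45
Option C: s[1]='d'->'b', delta=(2-4)*5^4 mod 127 = 20, hash=47+20 mod 127 = 67
Option D: s[1]='d'->'g', delta=(7-4)*5^4 mod 127 = 97, hash=47+97 mod 127 = 17 <-- target

Answer: D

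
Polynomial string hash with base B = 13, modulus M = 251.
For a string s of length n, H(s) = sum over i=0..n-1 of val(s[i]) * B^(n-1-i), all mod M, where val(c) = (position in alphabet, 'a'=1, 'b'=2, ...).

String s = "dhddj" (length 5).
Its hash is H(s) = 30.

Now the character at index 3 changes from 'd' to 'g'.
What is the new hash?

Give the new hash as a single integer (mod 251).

val('d') = 4, val('g') = 7
Position k = 3, exponent = n-1-k = 1
B^1 mod M = 13^1 mod 251 = 13
Delta = (7 - 4) * 13 mod 251 = 39
New hash = (30 + 39) mod 251 = 69

Answer: 69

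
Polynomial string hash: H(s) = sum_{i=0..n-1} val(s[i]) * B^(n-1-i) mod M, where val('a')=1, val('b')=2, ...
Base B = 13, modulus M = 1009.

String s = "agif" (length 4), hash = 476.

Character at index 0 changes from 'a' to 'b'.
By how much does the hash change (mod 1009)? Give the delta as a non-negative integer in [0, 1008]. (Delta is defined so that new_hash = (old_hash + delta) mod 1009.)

Answer: 179

Derivation:
Delta formula: (val(new) - val(old)) * B^(n-1-k) mod M
  val('b') - val('a') = 2 - 1 = 1
  B^(n-1-k) = 13^3 mod 1009 = 179
  Delta = 1 * 179 mod 1009 = 179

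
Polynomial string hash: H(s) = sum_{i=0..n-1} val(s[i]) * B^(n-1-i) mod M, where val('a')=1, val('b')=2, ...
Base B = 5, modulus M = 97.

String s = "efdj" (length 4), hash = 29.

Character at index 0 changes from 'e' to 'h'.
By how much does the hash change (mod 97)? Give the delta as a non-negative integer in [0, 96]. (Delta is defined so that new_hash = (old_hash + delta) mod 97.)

Delta formula: (val(new) - val(old)) * B^(n-1-k) mod M
  val('h') - val('e') = 8 - 5 = 3
  B^(n-1-k) = 5^3 mod 97 = 28
  Delta = 3 * 28 mod 97 = 84

Answer: 84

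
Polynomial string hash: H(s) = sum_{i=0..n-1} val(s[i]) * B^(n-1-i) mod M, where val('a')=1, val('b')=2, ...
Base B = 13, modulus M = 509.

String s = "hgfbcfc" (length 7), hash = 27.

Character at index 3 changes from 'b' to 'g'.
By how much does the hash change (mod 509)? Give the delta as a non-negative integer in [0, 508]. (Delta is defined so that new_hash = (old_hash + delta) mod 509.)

Answer: 296

Derivation:
Delta formula: (val(new) - val(old)) * B^(n-1-k) mod M
  val('g') - val('b') = 7 - 2 = 5
  B^(n-1-k) = 13^3 mod 509 = 161
  Delta = 5 * 161 mod 509 = 296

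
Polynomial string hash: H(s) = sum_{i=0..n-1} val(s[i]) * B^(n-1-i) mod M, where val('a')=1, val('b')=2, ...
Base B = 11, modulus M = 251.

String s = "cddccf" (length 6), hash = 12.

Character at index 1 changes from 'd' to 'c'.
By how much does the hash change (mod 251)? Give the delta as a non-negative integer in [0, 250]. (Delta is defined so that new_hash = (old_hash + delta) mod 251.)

Answer: 168

Derivation:
Delta formula: (val(new) - val(old)) * B^(n-1-k) mod M
  val('c') - val('d') = 3 - 4 = -1
  B^(n-1-k) = 11^4 mod 251 = 83
  Delta = -1 * 83 mod 251 = 168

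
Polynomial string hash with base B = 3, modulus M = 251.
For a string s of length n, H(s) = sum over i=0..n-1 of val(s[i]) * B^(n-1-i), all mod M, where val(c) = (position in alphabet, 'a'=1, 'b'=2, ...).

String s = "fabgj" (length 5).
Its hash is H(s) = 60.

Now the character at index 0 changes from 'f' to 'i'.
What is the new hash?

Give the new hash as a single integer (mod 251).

Answer: 52

Derivation:
val('f') = 6, val('i') = 9
Position k = 0, exponent = n-1-k = 4
B^4 mod M = 3^4 mod 251 = 81
Delta = (9 - 6) * 81 mod 251 = 243
New hash = (60 + 243) mod 251 = 52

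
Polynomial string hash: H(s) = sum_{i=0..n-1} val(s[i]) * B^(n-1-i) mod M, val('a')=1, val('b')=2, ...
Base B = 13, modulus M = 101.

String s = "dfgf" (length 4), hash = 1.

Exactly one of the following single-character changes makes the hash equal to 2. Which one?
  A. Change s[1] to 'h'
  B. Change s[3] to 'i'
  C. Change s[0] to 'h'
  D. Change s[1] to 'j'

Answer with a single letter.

Option A: s[1]='f'->'h', delta=(8-6)*13^2 mod 101 = 35, hash=1+35 mod 101 = 36
Option B: s[3]='f'->'i', delta=(9-6)*13^0 mod 101 = 3, hash=1+3 mod 101 = 4
Option C: s[0]='d'->'h', delta=(8-4)*13^3 mod 101 = 1, hash=1+1 mod 101 = 2 <-- target
Option D: s[1]='f'->'j', delta=(10-6)*13^2 mod 101 = 70, hash=1+70 mod 101 = 71

Answer: C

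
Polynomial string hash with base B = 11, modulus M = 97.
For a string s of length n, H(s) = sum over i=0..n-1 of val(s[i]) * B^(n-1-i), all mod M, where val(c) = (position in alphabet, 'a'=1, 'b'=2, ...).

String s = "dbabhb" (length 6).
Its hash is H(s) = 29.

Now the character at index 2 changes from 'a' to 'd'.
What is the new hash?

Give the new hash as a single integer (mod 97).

val('a') = 1, val('d') = 4
Position k = 2, exponent = n-1-k = 3
B^3 mod M = 11^3 mod 97 = 70
Delta = (4 - 1) * 70 mod 97 = 16
New hash = (29 + 16) mod 97 = 45

Answer: 45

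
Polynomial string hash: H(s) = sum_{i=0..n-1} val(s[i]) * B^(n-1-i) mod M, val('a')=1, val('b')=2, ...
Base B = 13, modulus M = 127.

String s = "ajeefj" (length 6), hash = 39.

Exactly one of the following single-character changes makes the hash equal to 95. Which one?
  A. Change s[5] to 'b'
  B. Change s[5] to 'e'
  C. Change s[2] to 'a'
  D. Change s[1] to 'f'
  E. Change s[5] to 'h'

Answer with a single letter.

Option A: s[5]='j'->'b', delta=(2-10)*13^0 mod 127 = 119, hash=39+119 mod 127 = 31
Option B: s[5]='j'->'e', delta=(5-10)*13^0 mod 127 = 122, hash=39+122 mod 127 = 34
Option C: s[2]='e'->'a', delta=(1-5)*13^3 mod 127 = 102, hash=39+102 mod 127 = 14
Option D: s[1]='j'->'f', delta=(6-10)*13^4 mod 127 = 56, hash=39+56 mod 127 = 95 <-- target
Option E: s[5]='j'->'h', delta=(8-10)*13^0 mod 127 = 125, hash=39+125 mod 127 = 37

Answer: D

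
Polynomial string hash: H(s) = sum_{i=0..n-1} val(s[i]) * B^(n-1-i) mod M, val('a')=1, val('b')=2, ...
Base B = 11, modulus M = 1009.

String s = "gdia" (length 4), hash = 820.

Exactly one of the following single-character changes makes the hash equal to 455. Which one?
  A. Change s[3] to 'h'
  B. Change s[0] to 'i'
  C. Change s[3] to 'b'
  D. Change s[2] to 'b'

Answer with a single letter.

Answer: B

Derivation:
Option A: s[3]='a'->'h', delta=(8-1)*11^0 mod 1009 = 7, hash=820+7 mod 1009 = 827
Option B: s[0]='g'->'i', delta=(9-7)*11^3 mod 1009 = 644, hash=820+644 mod 1009 = 455 <-- target
Option C: s[3]='a'->'b', delta=(2-1)*11^0 mod 1009 = 1, hash=820+1 mod 1009 = 821
Option D: s[2]='i'->'b', delta=(2-9)*11^1 mod 1009 = 932, hash=820+932 mod 1009 = 743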